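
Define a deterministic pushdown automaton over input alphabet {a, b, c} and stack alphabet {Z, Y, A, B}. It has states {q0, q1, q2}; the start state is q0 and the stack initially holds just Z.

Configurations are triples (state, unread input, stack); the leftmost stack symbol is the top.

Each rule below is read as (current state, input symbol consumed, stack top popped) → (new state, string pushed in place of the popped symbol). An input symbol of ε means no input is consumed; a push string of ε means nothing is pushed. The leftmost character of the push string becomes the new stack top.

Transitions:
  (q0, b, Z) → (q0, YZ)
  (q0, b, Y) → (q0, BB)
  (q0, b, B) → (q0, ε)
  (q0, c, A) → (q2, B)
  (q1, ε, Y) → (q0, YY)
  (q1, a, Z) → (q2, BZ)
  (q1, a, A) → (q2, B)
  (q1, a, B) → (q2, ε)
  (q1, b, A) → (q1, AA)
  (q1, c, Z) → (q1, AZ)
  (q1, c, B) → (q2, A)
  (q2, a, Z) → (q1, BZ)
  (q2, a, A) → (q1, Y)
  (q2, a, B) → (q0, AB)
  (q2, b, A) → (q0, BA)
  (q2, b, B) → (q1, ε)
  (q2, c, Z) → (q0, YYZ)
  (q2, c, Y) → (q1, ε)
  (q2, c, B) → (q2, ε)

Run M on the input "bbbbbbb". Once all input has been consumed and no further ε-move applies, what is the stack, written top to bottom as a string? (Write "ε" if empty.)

(q0, bbbbbbb, Z) ⊢ (q0, bbbbbb, YZ) ⊢ (q0, bbbbb, BBZ) ⊢ (q0, bbbb, BZ) ⊢ (q0, bbb, Z) ⊢ (q0, bb, YZ) ⊢ (q0, b, BBZ) ⊢ (q0, ε, BZ)
All input consumed in state q0 with stack BZ.

BZ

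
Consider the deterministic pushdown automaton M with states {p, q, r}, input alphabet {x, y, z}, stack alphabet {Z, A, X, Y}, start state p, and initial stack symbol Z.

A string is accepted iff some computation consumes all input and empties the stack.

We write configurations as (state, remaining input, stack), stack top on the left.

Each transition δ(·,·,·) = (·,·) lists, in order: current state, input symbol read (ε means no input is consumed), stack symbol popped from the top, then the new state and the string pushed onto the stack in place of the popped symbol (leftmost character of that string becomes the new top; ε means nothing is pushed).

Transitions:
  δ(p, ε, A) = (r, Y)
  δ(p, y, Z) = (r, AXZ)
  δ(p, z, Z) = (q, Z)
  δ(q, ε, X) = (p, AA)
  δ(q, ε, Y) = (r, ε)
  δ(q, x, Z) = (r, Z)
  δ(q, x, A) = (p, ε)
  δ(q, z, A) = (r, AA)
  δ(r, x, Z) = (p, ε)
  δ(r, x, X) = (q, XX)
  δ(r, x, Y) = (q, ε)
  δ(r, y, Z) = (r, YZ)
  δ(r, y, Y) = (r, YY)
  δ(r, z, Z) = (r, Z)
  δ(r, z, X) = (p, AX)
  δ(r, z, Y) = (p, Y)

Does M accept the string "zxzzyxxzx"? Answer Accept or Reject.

Accept

(p, zxzzyxxzx, Z) ⊢ (q, xzzyxxzx, Z) ⊢ (r, zzyxxzx, Z) ⊢ (r, zyxxzx, Z) ⊢ (r, yxxzx, Z) ⊢ (r, xxzx, YZ) ⊢ (q, xzx, Z) ⊢ (r, zx, Z) ⊢ (r, x, Z) ⊢ (p, ε, ε)
All input consumed and the stack is empty.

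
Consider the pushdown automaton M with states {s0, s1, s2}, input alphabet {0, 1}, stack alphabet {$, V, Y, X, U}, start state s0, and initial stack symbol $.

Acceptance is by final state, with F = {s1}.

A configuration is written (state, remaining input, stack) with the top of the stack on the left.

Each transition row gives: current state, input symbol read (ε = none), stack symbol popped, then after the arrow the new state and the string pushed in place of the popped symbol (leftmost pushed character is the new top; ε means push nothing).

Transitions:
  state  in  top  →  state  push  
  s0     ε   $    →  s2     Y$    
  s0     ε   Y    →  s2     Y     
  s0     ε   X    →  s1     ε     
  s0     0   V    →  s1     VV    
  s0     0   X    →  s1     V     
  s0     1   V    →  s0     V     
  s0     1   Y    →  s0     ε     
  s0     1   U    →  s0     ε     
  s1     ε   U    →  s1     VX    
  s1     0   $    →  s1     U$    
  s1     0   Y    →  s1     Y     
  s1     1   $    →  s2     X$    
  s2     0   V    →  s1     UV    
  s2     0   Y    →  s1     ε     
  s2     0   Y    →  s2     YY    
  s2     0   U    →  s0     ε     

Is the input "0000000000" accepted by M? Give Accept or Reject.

One accepting computation: (s0, 0000000000, $) ⊢ (s2, 0000000000, Y$) ⊢ (s2, 000000000, YY$) ⊢ (s1, 00000000, Y$) ⊢ (s1, 0000000, Y$) ⊢ (s1, 000000, Y$) ⊢ (s1, 00000, Y$) ⊢ (s1, 0000, Y$) ⊢ (s1, 000, Y$) ⊢ (s1, 00, Y$) ⊢ (s1, 0, Y$) ⊢ (s1, ε, Y$)
All input consumed and state s1 ∈ F.

Accept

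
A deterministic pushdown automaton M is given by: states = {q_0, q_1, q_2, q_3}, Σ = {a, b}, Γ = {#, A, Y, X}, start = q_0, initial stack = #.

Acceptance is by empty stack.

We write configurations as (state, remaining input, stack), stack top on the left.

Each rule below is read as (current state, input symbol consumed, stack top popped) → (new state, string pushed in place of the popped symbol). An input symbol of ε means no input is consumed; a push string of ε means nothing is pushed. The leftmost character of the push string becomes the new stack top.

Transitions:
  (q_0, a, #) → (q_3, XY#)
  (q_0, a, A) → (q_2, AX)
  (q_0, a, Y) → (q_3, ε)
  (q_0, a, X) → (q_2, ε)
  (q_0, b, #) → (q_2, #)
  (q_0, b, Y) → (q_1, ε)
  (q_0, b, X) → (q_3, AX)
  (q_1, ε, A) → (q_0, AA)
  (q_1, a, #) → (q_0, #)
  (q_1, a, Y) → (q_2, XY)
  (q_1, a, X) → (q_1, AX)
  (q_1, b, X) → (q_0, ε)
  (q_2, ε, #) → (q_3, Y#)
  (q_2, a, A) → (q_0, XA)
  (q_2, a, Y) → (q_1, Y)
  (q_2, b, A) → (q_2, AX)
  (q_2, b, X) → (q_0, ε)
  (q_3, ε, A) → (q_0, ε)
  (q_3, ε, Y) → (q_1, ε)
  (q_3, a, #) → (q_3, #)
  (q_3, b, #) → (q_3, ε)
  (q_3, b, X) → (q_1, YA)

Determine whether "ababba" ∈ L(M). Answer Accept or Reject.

Reject

(q_0, ababba, #)
  read a, top #: go to q_3, push XY# → (q_3, babba, XY#)
  read b, top X: go to q_1, push YA → (q_1, abba, YAY#)
  read a, top Y: go to q_2, push XY → (q_2, bba, XYAY#)
  read b, top X: go to q_0, push ε → (q_0, ba, YAY#)
  read b, top Y: go to q_1, push ε → (q_1, a, AY#)
  ε-move, top A: go to q_0, push AA → (q_0, a, AAY#)
  read a, top A: go to q_2, push AX → (q_2, ε, AXAY#)
All input consumed; stack is AXAY#, not empty, and no further ε-move applies.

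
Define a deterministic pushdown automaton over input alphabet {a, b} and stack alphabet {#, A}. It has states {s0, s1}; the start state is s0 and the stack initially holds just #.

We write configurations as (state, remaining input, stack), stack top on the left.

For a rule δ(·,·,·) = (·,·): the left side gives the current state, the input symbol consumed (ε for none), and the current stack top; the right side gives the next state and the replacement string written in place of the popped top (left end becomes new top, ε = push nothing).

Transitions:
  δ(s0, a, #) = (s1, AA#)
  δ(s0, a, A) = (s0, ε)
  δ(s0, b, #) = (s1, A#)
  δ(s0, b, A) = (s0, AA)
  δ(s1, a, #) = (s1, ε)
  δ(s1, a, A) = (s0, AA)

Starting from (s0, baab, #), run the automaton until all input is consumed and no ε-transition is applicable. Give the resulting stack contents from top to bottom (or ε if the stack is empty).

AA#

(s0, baab, #)
  read b, top #: go to s1, push A# → (s1, aab, A#)
  read a, top A: go to s0, push AA → (s0, ab, AA#)
  read a, top A: go to s0, push ε → (s0, b, A#)
  read b, top A: go to s0, push AA → (s0, ε, AA#)
All input consumed in state s0 with stack AA#.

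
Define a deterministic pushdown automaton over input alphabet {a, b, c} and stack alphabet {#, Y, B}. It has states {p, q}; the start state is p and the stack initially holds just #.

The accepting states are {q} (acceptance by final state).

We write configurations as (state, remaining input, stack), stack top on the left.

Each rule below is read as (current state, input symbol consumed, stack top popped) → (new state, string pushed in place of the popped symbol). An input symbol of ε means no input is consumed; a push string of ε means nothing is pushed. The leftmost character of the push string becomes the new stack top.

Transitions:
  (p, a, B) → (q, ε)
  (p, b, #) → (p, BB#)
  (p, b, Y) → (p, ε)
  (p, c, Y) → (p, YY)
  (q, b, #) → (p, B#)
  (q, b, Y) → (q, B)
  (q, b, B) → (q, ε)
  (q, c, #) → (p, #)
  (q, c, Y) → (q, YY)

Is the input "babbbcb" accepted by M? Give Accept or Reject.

(p, babbbcb, #) ⊢ (p, abbbcb, BB#) ⊢ (q, bbbcb, B#) ⊢ (q, bbcb, #) ⊢ (p, bcb, B#)
No transition applies at (p, bcb, B#); input not fully consumed.

Reject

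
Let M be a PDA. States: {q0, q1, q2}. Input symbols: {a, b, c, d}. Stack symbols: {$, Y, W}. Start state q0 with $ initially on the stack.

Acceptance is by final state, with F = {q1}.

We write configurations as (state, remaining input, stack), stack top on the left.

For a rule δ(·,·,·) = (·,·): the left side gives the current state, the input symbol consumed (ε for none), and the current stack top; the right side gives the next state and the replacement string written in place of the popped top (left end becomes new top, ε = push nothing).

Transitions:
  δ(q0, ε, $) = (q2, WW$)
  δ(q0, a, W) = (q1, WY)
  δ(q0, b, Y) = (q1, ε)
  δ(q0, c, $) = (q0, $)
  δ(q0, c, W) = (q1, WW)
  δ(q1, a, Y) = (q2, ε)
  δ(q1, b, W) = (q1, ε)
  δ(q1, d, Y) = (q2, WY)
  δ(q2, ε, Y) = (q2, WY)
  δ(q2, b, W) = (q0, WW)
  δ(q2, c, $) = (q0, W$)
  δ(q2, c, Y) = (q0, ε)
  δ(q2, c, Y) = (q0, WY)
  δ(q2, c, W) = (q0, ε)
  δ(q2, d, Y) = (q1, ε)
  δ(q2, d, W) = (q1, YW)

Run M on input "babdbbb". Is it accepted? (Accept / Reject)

No computation consumes all input and reaches a final state.

Reject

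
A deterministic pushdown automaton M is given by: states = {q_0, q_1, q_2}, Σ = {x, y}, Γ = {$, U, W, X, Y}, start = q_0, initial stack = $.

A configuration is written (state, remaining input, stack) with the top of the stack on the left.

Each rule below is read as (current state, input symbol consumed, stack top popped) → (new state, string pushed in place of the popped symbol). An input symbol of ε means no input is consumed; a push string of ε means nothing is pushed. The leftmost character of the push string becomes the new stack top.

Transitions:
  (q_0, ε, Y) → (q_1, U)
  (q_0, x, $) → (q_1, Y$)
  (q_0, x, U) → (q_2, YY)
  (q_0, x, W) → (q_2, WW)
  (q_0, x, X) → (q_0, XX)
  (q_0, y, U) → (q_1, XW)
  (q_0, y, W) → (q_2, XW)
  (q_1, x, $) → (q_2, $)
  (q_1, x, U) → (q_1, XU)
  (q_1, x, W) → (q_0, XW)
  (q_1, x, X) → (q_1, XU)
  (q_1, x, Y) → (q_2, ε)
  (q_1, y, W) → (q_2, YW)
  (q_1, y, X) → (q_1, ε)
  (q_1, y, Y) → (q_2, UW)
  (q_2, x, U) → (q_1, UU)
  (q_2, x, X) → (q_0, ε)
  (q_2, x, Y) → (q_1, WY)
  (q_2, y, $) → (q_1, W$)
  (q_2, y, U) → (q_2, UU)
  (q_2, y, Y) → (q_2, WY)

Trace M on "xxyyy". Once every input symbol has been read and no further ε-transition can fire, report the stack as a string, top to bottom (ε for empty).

(q_0, xxyyy, $)
  read x, top $: go to q_1, push Y$ → (q_1, xyyy, Y$)
  read x, top Y: go to q_2, push ε → (q_2, yyy, $)
  read y, top $: go to q_1, push W$ → (q_1, yy, W$)
  read y, top W: go to q_2, push YW → (q_2, y, YW$)
  read y, top Y: go to q_2, push WY → (q_2, ε, WYW$)
All input consumed in state q_2 with stack WYW$.

WYW$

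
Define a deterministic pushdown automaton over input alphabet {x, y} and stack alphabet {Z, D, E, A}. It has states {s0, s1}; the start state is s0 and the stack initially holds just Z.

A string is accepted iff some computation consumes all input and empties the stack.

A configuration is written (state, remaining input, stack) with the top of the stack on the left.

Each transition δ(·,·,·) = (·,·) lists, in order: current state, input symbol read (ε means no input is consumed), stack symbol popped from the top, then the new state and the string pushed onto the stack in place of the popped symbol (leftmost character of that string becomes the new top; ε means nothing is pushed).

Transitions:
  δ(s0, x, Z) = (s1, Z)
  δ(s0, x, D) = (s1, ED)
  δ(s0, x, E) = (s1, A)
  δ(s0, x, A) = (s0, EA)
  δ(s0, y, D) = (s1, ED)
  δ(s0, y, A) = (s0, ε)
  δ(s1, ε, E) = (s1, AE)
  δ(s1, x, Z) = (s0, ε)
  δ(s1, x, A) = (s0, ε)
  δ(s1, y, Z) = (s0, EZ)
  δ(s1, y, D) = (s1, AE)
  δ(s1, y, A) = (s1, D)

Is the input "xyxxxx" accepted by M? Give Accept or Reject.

Accept

(s0, xyxxxx, Z) ⊢ (s1, yxxxx, Z) ⊢ (s0, xxxx, EZ) ⊢ (s1, xxx, AZ) ⊢ (s0, xx, Z) ⊢ (s1, x, Z) ⊢ (s0, ε, ε)
All input consumed and the stack is empty.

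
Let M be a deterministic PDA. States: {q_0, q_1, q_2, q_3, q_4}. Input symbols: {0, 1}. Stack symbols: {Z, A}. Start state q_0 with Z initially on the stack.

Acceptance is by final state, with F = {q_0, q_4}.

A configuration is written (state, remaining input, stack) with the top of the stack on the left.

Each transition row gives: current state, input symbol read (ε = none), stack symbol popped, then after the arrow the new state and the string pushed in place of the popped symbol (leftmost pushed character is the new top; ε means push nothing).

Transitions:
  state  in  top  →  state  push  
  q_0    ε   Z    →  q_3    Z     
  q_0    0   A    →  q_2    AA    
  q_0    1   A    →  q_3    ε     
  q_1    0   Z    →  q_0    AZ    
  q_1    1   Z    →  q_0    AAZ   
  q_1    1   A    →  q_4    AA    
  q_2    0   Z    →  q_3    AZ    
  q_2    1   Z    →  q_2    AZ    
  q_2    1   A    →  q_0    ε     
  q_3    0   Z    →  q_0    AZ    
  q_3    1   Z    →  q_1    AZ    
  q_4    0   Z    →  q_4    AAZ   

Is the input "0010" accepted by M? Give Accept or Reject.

Reject

(q_0, 0010, Z) ⊢ (q_3, 0010, Z) ⊢ (q_0, 010, AZ) ⊢ (q_2, 10, AAZ) ⊢ (q_0, 0, AZ) ⊢ (q_2, ε, AAZ)
All input consumed; state q_2 ∉ F and no further ε-move applies.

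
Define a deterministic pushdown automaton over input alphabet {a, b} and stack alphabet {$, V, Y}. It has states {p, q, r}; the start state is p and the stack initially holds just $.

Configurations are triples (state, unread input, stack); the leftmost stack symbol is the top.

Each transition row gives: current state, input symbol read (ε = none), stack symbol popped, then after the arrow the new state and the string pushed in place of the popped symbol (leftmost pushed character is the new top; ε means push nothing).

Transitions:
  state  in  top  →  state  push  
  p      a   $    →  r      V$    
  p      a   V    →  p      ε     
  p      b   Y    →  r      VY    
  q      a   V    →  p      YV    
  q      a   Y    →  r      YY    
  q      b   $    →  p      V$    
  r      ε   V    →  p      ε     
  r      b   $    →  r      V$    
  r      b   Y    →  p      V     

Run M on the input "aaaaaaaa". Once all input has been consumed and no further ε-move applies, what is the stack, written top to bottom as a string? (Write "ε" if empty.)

(p, aaaaaaaa, $) ⊢ (r, aaaaaaa, V$) ⊢ (p, aaaaaaa, $) ⊢ (r, aaaaaa, V$) ⊢ (p, aaaaaa, $) ⊢ (r, aaaaa, V$) ⊢ (p, aaaaa, $) ⊢ (r, aaaa, V$) ⊢ (p, aaaa, $) ⊢ (r, aaa, V$) ⊢ (p, aaa, $) ⊢ (r, aa, V$) ⊢ (p, aa, $) ⊢ (r, a, V$) ⊢ (p, a, $) ⊢ (r, ε, V$) ⊢ (p, ε, $)
All input consumed in state p with stack $.

$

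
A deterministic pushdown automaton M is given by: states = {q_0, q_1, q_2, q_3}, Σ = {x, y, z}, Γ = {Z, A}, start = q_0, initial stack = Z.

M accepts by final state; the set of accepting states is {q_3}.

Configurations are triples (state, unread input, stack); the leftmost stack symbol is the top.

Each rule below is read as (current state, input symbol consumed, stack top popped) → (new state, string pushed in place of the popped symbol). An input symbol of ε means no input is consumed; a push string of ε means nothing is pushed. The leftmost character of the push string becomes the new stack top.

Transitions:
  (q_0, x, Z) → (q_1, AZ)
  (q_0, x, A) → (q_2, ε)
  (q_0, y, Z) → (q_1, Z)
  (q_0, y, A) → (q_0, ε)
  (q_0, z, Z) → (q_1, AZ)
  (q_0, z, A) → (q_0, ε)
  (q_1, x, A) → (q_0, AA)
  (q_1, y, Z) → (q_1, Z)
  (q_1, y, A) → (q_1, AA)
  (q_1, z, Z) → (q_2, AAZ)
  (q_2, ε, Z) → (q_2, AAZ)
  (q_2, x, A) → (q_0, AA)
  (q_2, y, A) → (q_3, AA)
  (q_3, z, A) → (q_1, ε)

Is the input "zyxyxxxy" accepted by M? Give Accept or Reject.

(q_0, zyxyxxxy, Z)
  read z, top Z: go to q_1, push AZ → (q_1, yxyxxxy, AZ)
  read y, top A: go to q_1, push AA → (q_1, xyxxxy, AAZ)
  read x, top A: go to q_0, push AA → (q_0, yxxxy, AAAZ)
  read y, top A: go to q_0, push ε → (q_0, xxxy, AAZ)
  read x, top A: go to q_2, push ε → (q_2, xxy, AZ)
  read x, top A: go to q_0, push AA → (q_0, xy, AAZ)
  read x, top A: go to q_2, push ε → (q_2, y, AZ)
  read y, top A: go to q_3, push AA → (q_3, ε, AAZ)
All input consumed; state q_3 ∈ F.

Accept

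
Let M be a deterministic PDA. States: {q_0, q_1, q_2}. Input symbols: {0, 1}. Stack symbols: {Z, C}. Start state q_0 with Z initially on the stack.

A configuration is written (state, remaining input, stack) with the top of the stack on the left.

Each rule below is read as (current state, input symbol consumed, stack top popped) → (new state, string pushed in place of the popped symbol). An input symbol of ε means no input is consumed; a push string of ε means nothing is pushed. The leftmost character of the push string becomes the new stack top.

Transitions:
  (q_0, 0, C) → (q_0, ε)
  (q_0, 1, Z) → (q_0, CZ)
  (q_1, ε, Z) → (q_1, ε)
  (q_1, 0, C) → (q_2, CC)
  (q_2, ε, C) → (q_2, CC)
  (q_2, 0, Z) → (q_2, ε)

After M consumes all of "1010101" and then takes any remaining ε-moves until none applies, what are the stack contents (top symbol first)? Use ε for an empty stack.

(q_0, 1010101, Z)
  read 1, top Z: go to q_0, push CZ → (q_0, 010101, CZ)
  read 0, top C: go to q_0, push ε → (q_0, 10101, Z)
  read 1, top Z: go to q_0, push CZ → (q_0, 0101, CZ)
  read 0, top C: go to q_0, push ε → (q_0, 101, Z)
  read 1, top Z: go to q_0, push CZ → (q_0, 01, CZ)
  read 0, top C: go to q_0, push ε → (q_0, 1, Z)
  read 1, top Z: go to q_0, push CZ → (q_0, ε, CZ)
All input consumed in state q_0 with stack CZ.

CZ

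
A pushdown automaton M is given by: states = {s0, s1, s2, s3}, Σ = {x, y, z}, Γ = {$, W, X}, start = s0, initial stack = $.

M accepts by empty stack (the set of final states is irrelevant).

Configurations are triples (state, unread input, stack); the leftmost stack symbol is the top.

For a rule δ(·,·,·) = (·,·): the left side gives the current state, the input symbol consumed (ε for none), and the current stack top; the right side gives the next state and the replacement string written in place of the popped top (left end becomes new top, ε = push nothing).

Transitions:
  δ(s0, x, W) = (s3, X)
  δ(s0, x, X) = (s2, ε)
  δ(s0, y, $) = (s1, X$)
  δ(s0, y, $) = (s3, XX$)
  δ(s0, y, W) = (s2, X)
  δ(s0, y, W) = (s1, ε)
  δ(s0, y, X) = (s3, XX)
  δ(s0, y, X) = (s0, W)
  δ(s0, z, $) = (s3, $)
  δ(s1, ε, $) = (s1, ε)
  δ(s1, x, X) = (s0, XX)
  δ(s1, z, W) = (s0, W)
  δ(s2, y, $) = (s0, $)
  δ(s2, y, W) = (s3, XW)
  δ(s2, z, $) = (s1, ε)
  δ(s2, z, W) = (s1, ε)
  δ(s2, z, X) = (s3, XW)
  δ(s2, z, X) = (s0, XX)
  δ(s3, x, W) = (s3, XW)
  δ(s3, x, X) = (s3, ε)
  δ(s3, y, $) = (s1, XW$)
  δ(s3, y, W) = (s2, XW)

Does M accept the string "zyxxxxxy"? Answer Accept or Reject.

Reject

No computation consumes all input and empties the stack.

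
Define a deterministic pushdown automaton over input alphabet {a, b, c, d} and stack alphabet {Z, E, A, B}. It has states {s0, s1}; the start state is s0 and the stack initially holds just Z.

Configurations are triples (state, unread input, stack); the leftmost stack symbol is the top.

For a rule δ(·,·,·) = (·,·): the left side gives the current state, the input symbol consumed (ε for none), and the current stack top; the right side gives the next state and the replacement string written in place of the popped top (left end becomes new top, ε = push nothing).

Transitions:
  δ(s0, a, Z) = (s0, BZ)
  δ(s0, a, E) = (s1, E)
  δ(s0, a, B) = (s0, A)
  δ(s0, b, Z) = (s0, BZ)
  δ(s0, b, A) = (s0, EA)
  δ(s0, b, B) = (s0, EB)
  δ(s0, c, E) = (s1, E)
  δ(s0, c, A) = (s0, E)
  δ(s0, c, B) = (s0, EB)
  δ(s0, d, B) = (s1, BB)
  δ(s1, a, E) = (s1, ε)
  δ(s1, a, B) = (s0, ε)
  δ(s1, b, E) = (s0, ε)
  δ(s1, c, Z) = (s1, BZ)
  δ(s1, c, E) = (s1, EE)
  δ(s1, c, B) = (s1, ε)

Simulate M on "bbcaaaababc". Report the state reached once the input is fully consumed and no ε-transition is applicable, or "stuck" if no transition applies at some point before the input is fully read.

s0

(s0, bbcaaaababc, Z) ⊢ (s0, bcaaaababc, BZ) ⊢ (s0, caaaababc, EBZ) ⊢ (s1, aaaababc, EBZ) ⊢ (s1, aaababc, BZ) ⊢ (s0, aababc, Z) ⊢ (s0, ababc, BZ) ⊢ (s0, babc, AZ) ⊢ (s0, abc, EAZ) ⊢ (s1, bc, EAZ) ⊢ (s0, c, AZ) ⊢ (s0, ε, EZ)
All input consumed; M is in state s0.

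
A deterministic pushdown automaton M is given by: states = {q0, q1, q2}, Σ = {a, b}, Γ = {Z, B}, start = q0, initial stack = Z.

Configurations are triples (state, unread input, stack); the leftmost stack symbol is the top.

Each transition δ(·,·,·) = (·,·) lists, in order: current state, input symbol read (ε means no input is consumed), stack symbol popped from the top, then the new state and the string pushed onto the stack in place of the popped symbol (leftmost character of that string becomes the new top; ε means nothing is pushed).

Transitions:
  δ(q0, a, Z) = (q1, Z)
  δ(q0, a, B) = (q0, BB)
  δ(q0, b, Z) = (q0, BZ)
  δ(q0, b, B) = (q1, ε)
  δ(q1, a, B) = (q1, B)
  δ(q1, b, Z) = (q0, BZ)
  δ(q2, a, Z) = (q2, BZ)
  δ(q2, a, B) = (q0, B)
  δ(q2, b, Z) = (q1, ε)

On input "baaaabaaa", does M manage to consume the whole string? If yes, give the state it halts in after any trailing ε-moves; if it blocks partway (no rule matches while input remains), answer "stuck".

q1

(q0, baaaabaaa, Z)
  read b, top Z: go to q0, push BZ → (q0, aaaabaaa, BZ)
  read a, top B: go to q0, push BB → (q0, aaabaaa, BBZ)
  read a, top B: go to q0, push BB → (q0, aabaaa, BBBZ)
  read a, top B: go to q0, push BB → (q0, abaaa, BBBBZ)
  read a, top B: go to q0, push BB → (q0, baaa, BBBBBZ)
  read b, top B: go to q1, push ε → (q1, aaa, BBBBZ)
  read a, top B: go to q1, push B → (q1, aa, BBBBZ)
  read a, top B: go to q1, push B → (q1, a, BBBBZ)
  read a, top B: go to q1, push B → (q1, ε, BBBBZ)
All input consumed; M is in state q1.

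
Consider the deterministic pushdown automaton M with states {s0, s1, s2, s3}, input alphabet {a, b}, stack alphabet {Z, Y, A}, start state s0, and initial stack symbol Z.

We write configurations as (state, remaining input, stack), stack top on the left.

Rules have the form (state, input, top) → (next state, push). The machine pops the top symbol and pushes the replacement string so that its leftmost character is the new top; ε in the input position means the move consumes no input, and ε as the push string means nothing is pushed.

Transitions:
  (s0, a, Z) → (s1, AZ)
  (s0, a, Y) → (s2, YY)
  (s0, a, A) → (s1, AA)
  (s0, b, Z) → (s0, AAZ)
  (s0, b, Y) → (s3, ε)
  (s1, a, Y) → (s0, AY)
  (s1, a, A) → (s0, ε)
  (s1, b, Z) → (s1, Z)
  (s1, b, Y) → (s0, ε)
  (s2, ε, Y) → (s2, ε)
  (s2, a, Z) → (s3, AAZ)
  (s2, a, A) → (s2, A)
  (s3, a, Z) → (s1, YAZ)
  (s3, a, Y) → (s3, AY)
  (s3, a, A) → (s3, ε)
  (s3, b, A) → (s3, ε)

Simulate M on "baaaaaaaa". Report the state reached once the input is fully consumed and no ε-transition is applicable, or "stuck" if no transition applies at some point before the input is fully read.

(s0, baaaaaaaa, Z)
  read b, top Z: go to s0, push AAZ → (s0, aaaaaaaa, AAZ)
  read a, top A: go to s1, push AA → (s1, aaaaaaa, AAAZ)
  read a, top A: go to s0, push ε → (s0, aaaaaa, AAZ)
  read a, top A: go to s1, push AA → (s1, aaaaa, AAAZ)
  read a, top A: go to s0, push ε → (s0, aaaa, AAZ)
  read a, top A: go to s1, push AA → (s1, aaa, AAAZ)
  read a, top A: go to s0, push ε → (s0, aa, AAZ)
  read a, top A: go to s1, push AA → (s1, a, AAAZ)
  read a, top A: go to s0, push ε → (s0, ε, AAZ)
All input consumed; M is in state s0.

s0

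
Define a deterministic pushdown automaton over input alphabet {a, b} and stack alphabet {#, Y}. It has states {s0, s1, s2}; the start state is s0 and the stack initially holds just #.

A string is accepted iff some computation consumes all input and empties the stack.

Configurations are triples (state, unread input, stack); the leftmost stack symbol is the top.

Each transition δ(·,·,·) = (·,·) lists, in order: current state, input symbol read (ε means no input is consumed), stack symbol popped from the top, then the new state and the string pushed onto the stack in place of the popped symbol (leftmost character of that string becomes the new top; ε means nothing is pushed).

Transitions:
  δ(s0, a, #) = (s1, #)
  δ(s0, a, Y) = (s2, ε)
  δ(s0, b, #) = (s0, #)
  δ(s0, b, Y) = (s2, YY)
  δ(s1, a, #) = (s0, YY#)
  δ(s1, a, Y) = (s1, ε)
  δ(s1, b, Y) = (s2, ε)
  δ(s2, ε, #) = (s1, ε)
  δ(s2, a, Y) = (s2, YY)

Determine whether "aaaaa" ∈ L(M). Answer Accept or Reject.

Reject

(s0, aaaaa, #) ⊢ (s1, aaaa, #) ⊢ (s0, aaa, YY#) ⊢ (s2, aa, Y#) ⊢ (s2, a, YY#) ⊢ (s2, ε, YYY#)
All input consumed; stack is YYY#, not empty, and no further ε-move applies.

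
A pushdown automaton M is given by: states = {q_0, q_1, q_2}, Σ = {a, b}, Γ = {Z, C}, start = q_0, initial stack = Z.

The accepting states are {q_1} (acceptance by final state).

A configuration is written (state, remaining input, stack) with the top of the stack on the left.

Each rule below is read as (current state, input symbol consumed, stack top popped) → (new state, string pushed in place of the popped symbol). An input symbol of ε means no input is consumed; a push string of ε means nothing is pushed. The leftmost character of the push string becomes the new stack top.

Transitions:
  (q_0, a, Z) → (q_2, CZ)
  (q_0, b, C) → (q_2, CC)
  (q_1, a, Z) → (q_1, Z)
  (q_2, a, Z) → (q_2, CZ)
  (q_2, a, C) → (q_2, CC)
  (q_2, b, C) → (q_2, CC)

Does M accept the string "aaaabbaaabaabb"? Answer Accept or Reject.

Reject

No computation consumes all input and reaches a final state.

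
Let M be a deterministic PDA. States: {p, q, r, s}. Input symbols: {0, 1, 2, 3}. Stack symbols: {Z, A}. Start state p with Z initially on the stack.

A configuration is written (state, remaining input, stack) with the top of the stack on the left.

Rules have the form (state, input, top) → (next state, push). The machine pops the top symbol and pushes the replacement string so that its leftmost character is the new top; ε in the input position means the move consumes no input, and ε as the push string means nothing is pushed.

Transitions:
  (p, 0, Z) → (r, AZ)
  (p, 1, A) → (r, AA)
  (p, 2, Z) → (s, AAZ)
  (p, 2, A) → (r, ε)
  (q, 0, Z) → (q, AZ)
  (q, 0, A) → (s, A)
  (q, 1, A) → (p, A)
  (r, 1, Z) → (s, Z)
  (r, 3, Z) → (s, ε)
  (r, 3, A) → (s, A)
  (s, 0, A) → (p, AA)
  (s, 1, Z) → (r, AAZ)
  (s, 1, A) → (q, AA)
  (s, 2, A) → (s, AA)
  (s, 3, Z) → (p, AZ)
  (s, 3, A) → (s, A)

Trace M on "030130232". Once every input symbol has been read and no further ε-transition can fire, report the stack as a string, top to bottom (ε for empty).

(p, 030130232, Z) ⊢ (r, 30130232, AZ) ⊢ (s, 0130232, AZ) ⊢ (p, 130232, AAZ) ⊢ (r, 30232, AAAZ) ⊢ (s, 0232, AAAZ) ⊢ (p, 232, AAAAZ) ⊢ (r, 32, AAAZ) ⊢ (s, 2, AAAZ) ⊢ (s, ε, AAAAZ)
All input consumed in state s with stack AAAAZ.

AAAAZ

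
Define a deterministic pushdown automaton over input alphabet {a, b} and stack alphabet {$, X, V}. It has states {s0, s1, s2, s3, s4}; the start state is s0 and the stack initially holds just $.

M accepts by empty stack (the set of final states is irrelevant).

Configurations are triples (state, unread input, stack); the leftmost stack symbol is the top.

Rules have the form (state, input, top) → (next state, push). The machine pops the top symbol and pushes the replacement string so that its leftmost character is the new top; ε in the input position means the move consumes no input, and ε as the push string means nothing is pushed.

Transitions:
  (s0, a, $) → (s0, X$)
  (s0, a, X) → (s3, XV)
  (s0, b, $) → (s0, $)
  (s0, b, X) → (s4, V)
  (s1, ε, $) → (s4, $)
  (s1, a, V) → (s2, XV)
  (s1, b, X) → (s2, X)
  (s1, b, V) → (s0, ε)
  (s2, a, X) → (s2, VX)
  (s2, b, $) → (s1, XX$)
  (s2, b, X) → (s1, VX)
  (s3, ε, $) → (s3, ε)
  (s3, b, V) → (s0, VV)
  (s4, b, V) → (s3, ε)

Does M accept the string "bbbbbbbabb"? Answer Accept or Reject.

Accept

(s0, bbbbbbbabb, $)
  read b, top $: go to s0, push $ → (s0, bbbbbbabb, $)
  read b, top $: go to s0, push $ → (s0, bbbbbabb, $)
  read b, top $: go to s0, push $ → (s0, bbbbabb, $)
  read b, top $: go to s0, push $ → (s0, bbbabb, $)
  read b, top $: go to s0, push $ → (s0, bbabb, $)
  read b, top $: go to s0, push $ → (s0, babb, $)
  read b, top $: go to s0, push $ → (s0, abb, $)
  read a, top $: go to s0, push X$ → (s0, bb, X$)
  read b, top X: go to s4, push V → (s4, b, V$)
  read b, top V: go to s3, push ε → (s3, ε, $)
  ε-move, top $: go to s3, push ε → (s3, ε, ε)
All input consumed and the stack is empty.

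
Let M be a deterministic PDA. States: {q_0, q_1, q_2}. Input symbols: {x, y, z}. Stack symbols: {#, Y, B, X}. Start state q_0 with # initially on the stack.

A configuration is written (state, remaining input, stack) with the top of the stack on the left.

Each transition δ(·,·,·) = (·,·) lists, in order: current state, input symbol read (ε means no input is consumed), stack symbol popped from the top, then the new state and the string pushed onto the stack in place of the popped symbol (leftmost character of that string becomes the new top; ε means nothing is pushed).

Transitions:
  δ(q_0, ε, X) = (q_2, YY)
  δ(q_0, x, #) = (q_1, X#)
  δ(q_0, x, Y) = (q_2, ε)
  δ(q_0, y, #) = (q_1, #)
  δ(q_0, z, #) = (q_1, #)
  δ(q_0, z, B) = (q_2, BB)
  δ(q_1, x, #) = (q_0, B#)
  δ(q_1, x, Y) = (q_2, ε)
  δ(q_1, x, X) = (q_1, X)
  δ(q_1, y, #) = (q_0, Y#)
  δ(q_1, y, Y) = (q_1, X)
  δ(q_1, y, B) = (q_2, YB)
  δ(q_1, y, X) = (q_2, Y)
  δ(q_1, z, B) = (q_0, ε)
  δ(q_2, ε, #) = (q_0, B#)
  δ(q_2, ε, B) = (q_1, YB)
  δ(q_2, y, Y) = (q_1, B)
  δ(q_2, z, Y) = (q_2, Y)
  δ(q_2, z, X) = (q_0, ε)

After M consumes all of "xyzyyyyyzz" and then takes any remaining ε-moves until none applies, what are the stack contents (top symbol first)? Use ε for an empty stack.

(q_0, xyzyyyyyzz, #)
  read x, top #: go to q_1, push X# → (q_1, yzyyyyyzz, X#)
  read y, top X: go to q_2, push Y → (q_2, zyyyyyzz, Y#)
  read z, top Y: go to q_2, push Y → (q_2, yyyyyzz, Y#)
  read y, top Y: go to q_1, push B → (q_1, yyyyzz, B#)
  read y, top B: go to q_2, push YB → (q_2, yyyzz, YB#)
  read y, top Y: go to q_1, push B → (q_1, yyzz, BB#)
  read y, top B: go to q_2, push YB → (q_2, yzz, YBB#)
  read y, top Y: go to q_1, push B → (q_1, zz, BBB#)
  read z, top B: go to q_0, push ε → (q_0, z, BB#)
  read z, top B: go to q_2, push BB → (q_2, ε, BBB#)
  ε-move, top B: go to q_1, push YB → (q_1, ε, YBBB#)
All input consumed in state q_1 with stack YBBB#.

YBBB#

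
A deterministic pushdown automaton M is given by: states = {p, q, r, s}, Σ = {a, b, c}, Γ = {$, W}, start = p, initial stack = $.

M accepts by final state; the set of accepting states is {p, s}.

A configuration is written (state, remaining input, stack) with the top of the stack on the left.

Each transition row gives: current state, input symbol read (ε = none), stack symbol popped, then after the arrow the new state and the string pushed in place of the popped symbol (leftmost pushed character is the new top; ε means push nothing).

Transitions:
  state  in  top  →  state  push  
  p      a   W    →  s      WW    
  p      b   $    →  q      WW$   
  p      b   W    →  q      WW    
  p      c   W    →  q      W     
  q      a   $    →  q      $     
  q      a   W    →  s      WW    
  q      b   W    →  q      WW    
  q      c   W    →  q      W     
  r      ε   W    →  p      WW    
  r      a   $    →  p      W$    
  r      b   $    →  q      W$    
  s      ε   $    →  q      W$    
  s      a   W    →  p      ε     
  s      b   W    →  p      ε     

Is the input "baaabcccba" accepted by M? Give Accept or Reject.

(p, baaabcccba, $)
  read b, top $: go to q, push WW$ → (q, aaabcccba, WW$)
  read a, top W: go to s, push WW → (s, aabcccba, WWW$)
  read a, top W: go to p, push ε → (p, abcccba, WW$)
  read a, top W: go to s, push WW → (s, bcccba, WWW$)
  read b, top W: go to p, push ε → (p, cccba, WW$)
  read c, top W: go to q, push W → (q, ccba, WW$)
  read c, top W: go to q, push W → (q, cba, WW$)
  read c, top W: go to q, push W → (q, ba, WW$)
  read b, top W: go to q, push WW → (q, a, WWW$)
  read a, top W: go to s, push WW → (s, ε, WWWW$)
All input consumed; state s ∈ F.

Accept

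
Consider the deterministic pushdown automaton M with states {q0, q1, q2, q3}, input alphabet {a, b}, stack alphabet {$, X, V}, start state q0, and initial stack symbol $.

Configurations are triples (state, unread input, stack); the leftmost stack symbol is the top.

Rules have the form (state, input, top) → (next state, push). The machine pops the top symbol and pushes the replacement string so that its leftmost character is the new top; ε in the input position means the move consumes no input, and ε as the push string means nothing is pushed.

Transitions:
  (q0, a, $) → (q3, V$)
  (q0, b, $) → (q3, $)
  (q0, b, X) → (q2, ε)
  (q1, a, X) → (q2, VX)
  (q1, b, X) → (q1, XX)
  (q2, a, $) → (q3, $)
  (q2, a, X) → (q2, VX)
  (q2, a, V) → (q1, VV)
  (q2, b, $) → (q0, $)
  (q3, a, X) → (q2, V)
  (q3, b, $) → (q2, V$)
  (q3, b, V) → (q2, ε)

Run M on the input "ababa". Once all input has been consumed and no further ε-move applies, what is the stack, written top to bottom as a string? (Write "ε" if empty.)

(q0, ababa, $) ⊢ (q3, baba, V$) ⊢ (q2, aba, $) ⊢ (q3, ba, $) ⊢ (q2, a, V$) ⊢ (q1, ε, VV$)
All input consumed in state q1 with stack VV$.

VV$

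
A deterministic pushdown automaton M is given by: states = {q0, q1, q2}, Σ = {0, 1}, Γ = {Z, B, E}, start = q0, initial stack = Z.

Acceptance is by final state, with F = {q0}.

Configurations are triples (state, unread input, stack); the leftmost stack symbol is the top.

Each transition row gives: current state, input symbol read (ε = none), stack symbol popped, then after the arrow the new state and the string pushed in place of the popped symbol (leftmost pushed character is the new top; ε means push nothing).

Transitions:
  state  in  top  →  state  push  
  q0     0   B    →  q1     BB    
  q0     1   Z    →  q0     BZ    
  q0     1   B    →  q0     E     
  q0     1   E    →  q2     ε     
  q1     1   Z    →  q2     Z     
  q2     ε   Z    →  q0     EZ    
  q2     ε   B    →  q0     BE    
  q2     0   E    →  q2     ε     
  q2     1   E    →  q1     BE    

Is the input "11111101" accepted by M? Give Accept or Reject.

Reject

(q0, 11111101, Z)
  read 1, top Z: go to q0, push BZ → (q0, 1111101, BZ)
  read 1, top B: go to q0, push E → (q0, 111101, EZ)
  read 1, top E: go to q2, push ε → (q2, 11101, Z)
  ε-move, top Z: go to q0, push EZ → (q0, 11101, EZ)
  read 1, top E: go to q2, push ε → (q2, 1101, Z)
  ε-move, top Z: go to q0, push EZ → (q0, 1101, EZ)
  read 1, top E: go to q2, push ε → (q2, 101, Z)
  ε-move, top Z: go to q0, push EZ → (q0, 101, EZ)
  read 1, top E: go to q2, push ε → (q2, 01, Z)
  ε-move, top Z: go to q0, push EZ → (q0, 01, EZ)
No transition applies at (q0, 01, EZ); input not fully consumed.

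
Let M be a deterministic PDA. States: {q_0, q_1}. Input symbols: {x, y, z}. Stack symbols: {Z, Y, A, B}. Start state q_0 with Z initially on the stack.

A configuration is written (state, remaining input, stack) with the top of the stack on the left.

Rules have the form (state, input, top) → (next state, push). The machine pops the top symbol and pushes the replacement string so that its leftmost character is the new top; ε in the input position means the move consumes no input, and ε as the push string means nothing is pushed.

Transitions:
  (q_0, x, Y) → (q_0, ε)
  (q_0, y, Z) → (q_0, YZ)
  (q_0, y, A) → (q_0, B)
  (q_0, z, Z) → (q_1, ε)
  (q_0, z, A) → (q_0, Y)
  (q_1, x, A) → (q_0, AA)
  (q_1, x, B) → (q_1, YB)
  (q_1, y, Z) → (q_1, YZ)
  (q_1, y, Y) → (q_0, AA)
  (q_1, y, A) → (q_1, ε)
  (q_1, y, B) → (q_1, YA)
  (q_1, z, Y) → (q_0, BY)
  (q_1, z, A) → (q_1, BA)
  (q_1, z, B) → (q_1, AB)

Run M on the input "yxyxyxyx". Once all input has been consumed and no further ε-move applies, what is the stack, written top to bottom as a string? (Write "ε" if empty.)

(q_0, yxyxyxyx, Z) ⊢ (q_0, xyxyxyx, YZ) ⊢ (q_0, yxyxyx, Z) ⊢ (q_0, xyxyx, YZ) ⊢ (q_0, yxyx, Z) ⊢ (q_0, xyx, YZ) ⊢ (q_0, yx, Z) ⊢ (q_0, x, YZ) ⊢ (q_0, ε, Z)
All input consumed in state q_0 with stack Z.

Z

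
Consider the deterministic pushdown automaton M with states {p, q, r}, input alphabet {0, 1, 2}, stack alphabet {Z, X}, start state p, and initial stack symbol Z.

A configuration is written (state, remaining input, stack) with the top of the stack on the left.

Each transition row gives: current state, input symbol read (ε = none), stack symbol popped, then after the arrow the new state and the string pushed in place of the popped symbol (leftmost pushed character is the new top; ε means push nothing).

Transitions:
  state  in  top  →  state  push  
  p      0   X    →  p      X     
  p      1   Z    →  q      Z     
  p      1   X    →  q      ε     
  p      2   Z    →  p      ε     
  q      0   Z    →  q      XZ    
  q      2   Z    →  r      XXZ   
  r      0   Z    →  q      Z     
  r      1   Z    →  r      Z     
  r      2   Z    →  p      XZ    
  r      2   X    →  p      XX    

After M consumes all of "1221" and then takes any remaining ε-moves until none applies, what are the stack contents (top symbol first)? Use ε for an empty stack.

(p, 1221, Z) ⊢ (q, 221, Z) ⊢ (r, 21, XXZ) ⊢ (p, 1, XXXZ) ⊢ (q, ε, XXZ)
All input consumed in state q with stack XXZ.

XXZ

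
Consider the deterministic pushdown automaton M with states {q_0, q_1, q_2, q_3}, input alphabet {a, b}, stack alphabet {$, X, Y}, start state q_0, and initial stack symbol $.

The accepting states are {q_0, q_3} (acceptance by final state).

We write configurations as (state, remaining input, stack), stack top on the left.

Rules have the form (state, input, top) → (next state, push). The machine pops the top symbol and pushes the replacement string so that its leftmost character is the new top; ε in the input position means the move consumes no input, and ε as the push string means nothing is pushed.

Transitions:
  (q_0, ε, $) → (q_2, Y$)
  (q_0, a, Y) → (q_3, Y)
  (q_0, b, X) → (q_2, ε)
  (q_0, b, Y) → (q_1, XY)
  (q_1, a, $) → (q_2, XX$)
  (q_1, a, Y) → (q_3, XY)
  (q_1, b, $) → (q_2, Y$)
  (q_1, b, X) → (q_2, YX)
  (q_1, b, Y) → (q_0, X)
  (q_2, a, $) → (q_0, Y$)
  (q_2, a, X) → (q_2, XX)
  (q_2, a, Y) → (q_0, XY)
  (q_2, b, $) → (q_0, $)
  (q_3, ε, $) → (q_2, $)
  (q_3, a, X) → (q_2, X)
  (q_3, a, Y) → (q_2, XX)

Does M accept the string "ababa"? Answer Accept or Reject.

(q_0, ababa, $)
  ε-move, top $: go to q_2, push Y$ → (q_2, ababa, Y$)
  read a, top Y: go to q_0, push XY → (q_0, baba, XY$)
  read b, top X: go to q_2, push ε → (q_2, aba, Y$)
  read a, top Y: go to q_0, push XY → (q_0, ba, XY$)
  read b, top X: go to q_2, push ε → (q_2, a, Y$)
  read a, top Y: go to q_0, push XY → (q_0, ε, XY$)
All input consumed; state q_0 ∈ F.

Accept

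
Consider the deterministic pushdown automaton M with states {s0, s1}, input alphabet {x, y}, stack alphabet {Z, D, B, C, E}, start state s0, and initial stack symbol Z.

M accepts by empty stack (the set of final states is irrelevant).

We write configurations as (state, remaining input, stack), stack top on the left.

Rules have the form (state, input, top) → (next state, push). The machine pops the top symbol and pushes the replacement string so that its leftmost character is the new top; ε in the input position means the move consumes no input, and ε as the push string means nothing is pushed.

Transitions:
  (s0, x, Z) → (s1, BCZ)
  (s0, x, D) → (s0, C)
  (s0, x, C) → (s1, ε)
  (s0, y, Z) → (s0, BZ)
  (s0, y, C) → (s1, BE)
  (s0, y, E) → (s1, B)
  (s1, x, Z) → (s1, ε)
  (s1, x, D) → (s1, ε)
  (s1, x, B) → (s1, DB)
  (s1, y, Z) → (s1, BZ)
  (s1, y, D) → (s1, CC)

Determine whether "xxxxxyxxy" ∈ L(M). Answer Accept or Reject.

(s0, xxxxxyxxy, Z)
  read x, top Z: go to s1, push BCZ → (s1, xxxxyxxy, BCZ)
  read x, top B: go to s1, push DB → (s1, xxxyxxy, DBCZ)
  read x, top D: go to s1, push ε → (s1, xxyxxy, BCZ)
  read x, top B: go to s1, push DB → (s1, xyxxy, DBCZ)
  read x, top D: go to s1, push ε → (s1, yxxy, BCZ)
No transition applies at (s1, yxxy, BCZ); input not fully consumed.

Reject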